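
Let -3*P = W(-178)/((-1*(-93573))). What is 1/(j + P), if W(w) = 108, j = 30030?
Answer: 10397/312221906 ≈ 3.3300e-5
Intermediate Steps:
P = -4/10397 (P = -36/((-1*(-93573))) = -36/93573 = -⅓*12/10397 = -4/10397 ≈ -0.00038473)
1/(j + P) = 1/(30030 - 4/10397) = 1/(312221906/10397) = 10397/312221906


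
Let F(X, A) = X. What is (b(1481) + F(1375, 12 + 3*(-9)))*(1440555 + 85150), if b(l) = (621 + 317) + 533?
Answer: 4342156430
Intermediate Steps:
b(l) = 1471 (b(l) = 938 + 533 = 1471)
(b(1481) + F(1375, 12 + 3*(-9)))*(1440555 + 85150) = (1471 + 1375)*(1440555 + 85150) = 2846*1525705 = 4342156430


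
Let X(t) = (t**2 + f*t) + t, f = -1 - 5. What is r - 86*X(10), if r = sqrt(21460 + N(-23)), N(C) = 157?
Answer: -4300 + sqrt(21617) ≈ -4153.0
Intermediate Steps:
f = -6
r = sqrt(21617) (r = sqrt(21460 + 157) = sqrt(21617) ≈ 147.03)
X(t) = t**2 - 5*t (X(t) = (t**2 - 6*t) + t = t**2 - 5*t)
r - 86*X(10) = sqrt(21617) - 860*(-5 + 10) = sqrt(21617) - 860*5 = sqrt(21617) - 86*50 = sqrt(21617) - 4300 = -4300 + sqrt(21617)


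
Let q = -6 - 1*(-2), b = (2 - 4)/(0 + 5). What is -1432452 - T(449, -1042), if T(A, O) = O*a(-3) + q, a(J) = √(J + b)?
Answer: -1432448 + 1042*I*√85/5 ≈ -1.4324e+6 + 1921.4*I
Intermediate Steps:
b = -⅖ (b = -2/5 = -2*⅕ = -⅖ ≈ -0.40000)
a(J) = √(-⅖ + J) (a(J) = √(J - ⅖) = √(-⅖ + J))
q = -4 (q = -6 + 2 = -4)
T(A, O) = -4 + I*O*√85/5 (T(A, O) = O*(√(-10 + 25*(-3))/5) - 4 = O*(√(-10 - 75)/5) - 4 = O*(√(-85)/5) - 4 = O*((I*√85)/5) - 4 = O*(I*√85/5) - 4 = I*O*√85/5 - 4 = -4 + I*O*√85/5)
-1432452 - T(449, -1042) = -1432452 - (-4 + (⅕)*I*(-1042)*√85) = -1432452 - (-4 - 1042*I*√85/5) = -1432452 + (4 + 1042*I*√85/5) = -1432448 + 1042*I*√85/5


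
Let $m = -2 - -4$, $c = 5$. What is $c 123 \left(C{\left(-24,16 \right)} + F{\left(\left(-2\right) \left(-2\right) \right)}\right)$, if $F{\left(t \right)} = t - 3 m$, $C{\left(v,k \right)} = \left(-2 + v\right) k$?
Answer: $-257070$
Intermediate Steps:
$C{\left(v,k \right)} = k \left(-2 + v\right)$
$m = 2$ ($m = -2 + 4 = 2$)
$F{\left(t \right)} = -6 + t$ ($F{\left(t \right)} = t - 6 = -6 + t$)
$c 123 \left(C{\left(-24,16 \right)} + F{\left(\left(-2\right) \left(-2\right) \right)}\right) = 5 \cdot 123 \left(16 \left(-2 - 24\right) - 2\right) = 615 \left(16 \left(-26\right) + \left(-6 + 4\right)\right) = 615 \left(-416 - 2\right) = 615 \left(-418\right) = -257070$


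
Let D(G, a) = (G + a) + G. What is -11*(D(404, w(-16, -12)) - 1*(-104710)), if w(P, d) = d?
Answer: -1160566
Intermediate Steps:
D(G, a) = a + 2*G
-11*(D(404, w(-16, -12)) - 1*(-104710)) = -11*((-12 + 2*404) - 1*(-104710)) = -11*((-12 + 808) + 104710) = -11*(796 + 104710) = -11*105506 = -1160566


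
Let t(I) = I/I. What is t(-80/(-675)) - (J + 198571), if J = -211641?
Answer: 13071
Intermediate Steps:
t(I) = 1
t(-80/(-675)) - (J + 198571) = 1 - (-211641 + 198571) = 1 - 1*(-13070) = 1 + 13070 = 13071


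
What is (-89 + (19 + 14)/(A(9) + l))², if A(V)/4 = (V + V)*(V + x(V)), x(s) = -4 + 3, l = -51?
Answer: 242238096/30625 ≈ 7909.8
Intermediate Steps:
x(s) = -1
A(V) = 8*V*(-1 + V) (A(V) = 4*((V + V)*(V - 1)) = 4*((2*V)*(-1 + V)) = 4*(2*V*(-1 + V)) = 8*V*(-1 + V))
(-89 + (19 + 14)/(A(9) + l))² = (-89 + (19 + 14)/(8*9*(-1 + 9) - 51))² = (-89 + 33/(8*9*8 - 51))² = (-89 + 33/(576 - 51))² = (-89 + 33/525)² = (-89 + 33*(1/525))² = (-89 + 11/175)² = (-15564/175)² = 242238096/30625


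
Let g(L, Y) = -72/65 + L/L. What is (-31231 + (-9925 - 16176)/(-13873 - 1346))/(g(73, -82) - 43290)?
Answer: 30893101720/42824089683 ≈ 0.72140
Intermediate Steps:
g(L, Y) = -7/65 (g(L, Y) = -72*1/65 + 1 = -72/65 + 1 = -7/65)
(-31231 + (-9925 - 16176)/(-13873 - 1346))/(g(73, -82) - 43290) = (-31231 + (-9925 - 16176)/(-13873 - 1346))/(-7/65 - 43290) = (-31231 - 26101/(-15219))/(-2813857/65) = (-31231 - 26101*(-1/15219))*(-65/2813857) = (-31231 + 26101/15219)*(-65/2813857) = -475278488/15219*(-65/2813857) = 30893101720/42824089683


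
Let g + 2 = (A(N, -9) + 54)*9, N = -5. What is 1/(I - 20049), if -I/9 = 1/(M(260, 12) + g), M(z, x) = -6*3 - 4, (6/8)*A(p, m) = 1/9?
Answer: -1390/27868137 ≈ -4.9878e-5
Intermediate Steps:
A(p, m) = 4/27 (A(p, m) = (4/3)/9 = (4/3)*(⅑) = 4/27)
M(z, x) = -22 (M(z, x) = -18 - 4 = -22)
g = 1456/3 (g = -2 + (4/27 + 54)*9 = -2 + (1462/27)*9 = -2 + 1462/3 = 1456/3 ≈ 485.33)
I = -27/1390 (I = -9/(-22 + 1456/3) = -9/1390/3 = -9*3/1390 = -27/1390 ≈ -0.019424)
1/(I - 20049) = 1/(-27/1390 - 20049) = 1/(-27868137/1390) = -1390/27868137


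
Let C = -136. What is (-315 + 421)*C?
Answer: -14416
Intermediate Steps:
(-315 + 421)*C = (-315 + 421)*(-136) = 106*(-136) = -14416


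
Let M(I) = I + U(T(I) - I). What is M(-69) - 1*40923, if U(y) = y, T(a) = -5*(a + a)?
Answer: -40233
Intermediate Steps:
T(a) = -10*a
M(I) = -10*I (M(I) = I + (-10*I - I) = I - 11*I = -10*I)
M(-69) - 1*40923 = -10*(-69) - 1*40923 = 690 - 40923 = -40233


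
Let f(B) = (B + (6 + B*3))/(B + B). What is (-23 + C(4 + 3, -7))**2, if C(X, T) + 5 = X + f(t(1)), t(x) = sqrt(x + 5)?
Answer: (38 - sqrt(6))**2/4 ≈ 315.96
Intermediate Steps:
t(x) = sqrt(5 + x)
f(B) = (6 + 4*B)/(2*B) (f(B) = (B + (6 + 3*B))/((2*B)) = (6 + 4*B)*(1/(2*B)) = (6 + 4*B)/(2*B))
C(X, T) = -3 + X + sqrt(6)/2 (C(X, T) = -5 + (X + (2 + 3/(sqrt(5 + 1)))) = -5 + (X + (2 + 3/(sqrt(6)))) = -5 + (X + (2 + 3*(sqrt(6)/6))) = -5 + (X + (2 + sqrt(6)/2)) = -5 + (2 + X + sqrt(6)/2) = -3 + X + sqrt(6)/2)
(-23 + C(4 + 3, -7))**2 = (-23 + (-3 + (4 + 3) + sqrt(6)/2))**2 = (-23 + (-3 + 7 + sqrt(6)/2))**2 = (-23 + (4 + sqrt(6)/2))**2 = (-19 + sqrt(6)/2)**2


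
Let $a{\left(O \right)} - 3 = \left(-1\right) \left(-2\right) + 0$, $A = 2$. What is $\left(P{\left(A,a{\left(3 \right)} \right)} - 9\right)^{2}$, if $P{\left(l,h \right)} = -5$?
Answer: $196$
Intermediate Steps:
$a{\left(O \right)} = 5$ ($a{\left(O \right)} = 3 + \left(\left(-1\right) \left(-2\right) + 0\right) = 3 + \left(2 + 0\right) = 3 + 2 = 5$)
$\left(P{\left(A,a{\left(3 \right)} \right)} - 9\right)^{2} = \left(-5 - 9\right)^{2} = \left(-14\right)^{2} = 196$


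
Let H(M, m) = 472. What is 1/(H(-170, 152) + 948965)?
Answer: 1/949437 ≈ 1.0533e-6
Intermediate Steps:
1/(H(-170, 152) + 948965) = 1/(472 + 948965) = 1/949437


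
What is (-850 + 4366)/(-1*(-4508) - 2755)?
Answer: 3516/1753 ≈ 2.0057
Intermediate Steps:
(-850 + 4366)/(-1*(-4508) - 2755) = 3516/(4508 - 2755) = 3516/1753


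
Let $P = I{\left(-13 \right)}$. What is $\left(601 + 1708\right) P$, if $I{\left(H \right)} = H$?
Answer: $-30017$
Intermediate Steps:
$P = -13$
$\left(601 + 1708\right) P = \left(601 + 1708\right) \left(-13\right) = 2309 \left(-13\right) = -30017$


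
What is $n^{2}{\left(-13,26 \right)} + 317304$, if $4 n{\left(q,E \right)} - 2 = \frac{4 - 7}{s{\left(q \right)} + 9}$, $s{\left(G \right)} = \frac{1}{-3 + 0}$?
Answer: $\frac{3431961913}{10816} \approx 3.173 \cdot 10^{5}$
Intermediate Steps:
$s{\left(G \right)} = - \frac{1}{3}$ ($s{\left(G \right)} = \frac{1}{-3} = - \frac{1}{3}$)
$n{\left(q,E \right)} = \frac{43}{104}$ ($n{\left(q,E \right)} = \frac{1}{2} + \frac{\left(4 - 7\right) \frac{1}{- \frac{1}{3} + 9}}{4} = \frac{1}{2} + \frac{\left(-3\right) \frac{1}{\frac{26}{3}}}{4} = \frac{1}{2} + \frac{\left(-3\right) \frac{3}{26}}{4} = \frac{1}{2} + \frac{1}{4} \left(- \frac{9}{26}\right) = \frac{1}{2} - \frac{9}{104} = \frac{43}{104}$)
$n^{2}{\left(-13,26 \right)} + 317304 = \left(\frac{43}{104}\right)^{2} + 317304 = \frac{1849}{10816} + 317304 = \frac{3431961913}{10816}$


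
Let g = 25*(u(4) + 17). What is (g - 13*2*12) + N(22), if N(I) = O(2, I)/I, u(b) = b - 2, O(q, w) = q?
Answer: 1794/11 ≈ 163.09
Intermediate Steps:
u(b) = -2 + b
N(I) = 2/I
g = 475 (g = 25*((-2 + 4) + 17) = 25*(2 + 17) = 25*19 = 475)
(g - 13*2*12) + N(22) = (475 - 13*2*12) + 2/22 = (475 - 26*12) + 2*(1/22) = (475 - 312) + 1/11 = 163 + 1/11 = 1794/11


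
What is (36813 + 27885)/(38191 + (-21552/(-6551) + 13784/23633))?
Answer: 10016530320534/5913321969953 ≈ 1.6939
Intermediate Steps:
(36813 + 27885)/(38191 + (-21552/(-6551) + 13784/23633)) = 64698/(38191 + (-21552*(-1/6551) + 13784*(1/23633))) = 64698/(38191 + (21552/6551 + 13784/23633)) = 64698/(38191 + 599637400/154819783) = 64698/(5913321969953/154819783) = 64698*(154819783/5913321969953) = 10016530320534/5913321969953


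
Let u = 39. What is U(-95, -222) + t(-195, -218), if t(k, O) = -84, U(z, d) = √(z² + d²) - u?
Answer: -123 + √58309 ≈ 118.47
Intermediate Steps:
U(z, d) = -39 + √(d² + z²) (U(z, d) = √(z² + d²) - 1*39 = √(d² + z²) - 39 = -39 + √(d² + z²))
U(-95, -222) + t(-195, -218) = (-39 + √((-222)² + (-95)²)) - 84 = (-39 + √(49284 + 9025)) - 84 = (-39 + √58309) - 84 = -123 + √58309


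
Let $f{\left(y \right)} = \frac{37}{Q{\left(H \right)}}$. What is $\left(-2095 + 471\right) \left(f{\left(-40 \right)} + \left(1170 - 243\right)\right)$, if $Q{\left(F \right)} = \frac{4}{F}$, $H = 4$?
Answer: $-1565536$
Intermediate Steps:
$f{\left(y \right)} = 37$ ($f{\left(y \right)} = \frac{37}{4 \cdot \frac{1}{4}} = \frac{37}{1} = 37 \cdot 1 = 37$)
$\left(-2095 + 471\right) \left(f{\left(-40 \right)} + \left(1170 - 243\right)\right) = \left(-2095 + 471\right) \left(37 + \left(1170 - 243\right)\right) = - 1624 \left(37 + \left(1170 - 243\right)\right) = - 1624 \left(37 + 927\right) = \left(-1624\right) 964 = -1565536$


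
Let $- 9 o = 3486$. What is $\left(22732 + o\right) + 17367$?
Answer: $\frac{119135}{3} \approx 39712.0$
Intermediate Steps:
$o = - \frac{1162}{3}$ ($o = \left(- \frac{1}{9}\right) 3486 = - \frac{1162}{3} \approx -387.33$)
$\left(22732 + o\right) + 17367 = \left(22732 - \frac{1162}{3}\right) + 17367 = \frac{67034}{3} + 17367 = \frac{119135}{3}$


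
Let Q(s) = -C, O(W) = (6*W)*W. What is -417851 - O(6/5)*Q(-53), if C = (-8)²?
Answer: -10432451/25 ≈ -4.1730e+5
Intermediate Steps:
O(W) = 6*W²
C = 64
Q(s) = -64 (Q(s) = -1*64 = -64)
-417851 - O(6/5)*Q(-53) = -417851 - 6*(6/5)²*(-64) = -417851 - 6*(36/25)*(-64) = -417851 - 216*(-64)/25 = -417851 - 1*(-13824/25) = -417851 + 13824/25 = -10432451/25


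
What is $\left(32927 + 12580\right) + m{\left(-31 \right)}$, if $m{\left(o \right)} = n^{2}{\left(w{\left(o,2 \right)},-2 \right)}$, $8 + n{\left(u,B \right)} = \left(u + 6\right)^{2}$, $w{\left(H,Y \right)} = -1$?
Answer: $45796$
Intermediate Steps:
$n{\left(u,B \right)} = -8 + \left(6 + u\right)^{2}$ ($n{\left(u,B \right)} = -8 + \left(u + 6\right)^{2} = -8 + \left(6 + u\right)^{2}$)
$m{\left(o \right)} = 289$ ($m{\left(o \right)} = \left(-8 + \left(6 - 1\right)^{2}\right)^{2} = \left(-8 + 5^{2}\right)^{2} = \left(-8 + 25\right)^{2} = 17^{2} = 289$)
$\left(32927 + 12580\right) + m{\left(-31 \right)} = \left(32927 + 12580\right) + 289 = 45507 + 289 = 45796$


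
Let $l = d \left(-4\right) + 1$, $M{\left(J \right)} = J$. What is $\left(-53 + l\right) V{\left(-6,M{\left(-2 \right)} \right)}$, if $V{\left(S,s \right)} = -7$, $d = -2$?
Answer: $308$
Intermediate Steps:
$l = 9$ ($l = \left(-2\right) \left(-4\right) + 1 = 8 + 1 = 9$)
$\left(-53 + l\right) V{\left(-6,M{\left(-2 \right)} \right)} = \left(-53 + 9\right) \left(-7\right) = \left(-44\right) \left(-7\right) = 308$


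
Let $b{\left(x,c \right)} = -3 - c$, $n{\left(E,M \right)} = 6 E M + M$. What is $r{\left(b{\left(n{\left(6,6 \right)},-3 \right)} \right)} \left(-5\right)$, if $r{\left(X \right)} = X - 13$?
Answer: $65$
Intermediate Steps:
$n{\left(E,M \right)} = M + 6 E M$ ($n{\left(E,M \right)} = 6 E M + M = M + 6 E M$)
$r{\left(X \right)} = -13 + X$
$r{\left(b{\left(n{\left(6,6 \right)},-3 \right)} \right)} \left(-5\right) = \left(-13 - 0\right) \left(-5\right) = \left(-13 + \left(-3 + 3\right)\right) \left(-5\right) = \left(-13 + 0\right) \left(-5\right) = \left(-13\right) \left(-5\right) = 65$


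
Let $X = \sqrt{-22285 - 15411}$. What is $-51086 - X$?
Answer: $-51086 - 8 i \sqrt{589} \approx -51086.0 - 194.15 i$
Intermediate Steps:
$X = 8 i \sqrt{589}$ ($X = \sqrt{-37696} = 8 i \sqrt{589} \approx 194.15 i$)
$-51086 - X = -51086 - 8 i \sqrt{589}$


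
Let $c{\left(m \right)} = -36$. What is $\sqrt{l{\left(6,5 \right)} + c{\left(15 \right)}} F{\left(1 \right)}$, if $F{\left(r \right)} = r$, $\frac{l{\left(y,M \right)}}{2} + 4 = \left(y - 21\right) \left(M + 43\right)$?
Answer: $2 i \sqrt{371} \approx 38.523 i$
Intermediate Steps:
$l{\left(y,M \right)} = -8 + 2 \left(-21 + y\right) \left(43 + M\right)$ ($l{\left(y,M \right)} = -8 + 2 \left(y - 21\right) \left(M + 43\right) = -8 + 2 \left(-21 + y\right) \left(43 + M\right)$)
$\sqrt{l{\left(6,5 \right)} + c{\left(15 \right)}} F{\left(1 \right)} = \sqrt{\left(-1814 - 210 + 86 \cdot 6 + 2 \cdot 5 \cdot 6\right) - 36} \cdot 1 = \sqrt{\left(-1814 - 210 + 516 + 60\right) - 36} \cdot 1 = \sqrt{-1448 - 36} \cdot 1 = \sqrt{-1484} \cdot 1 = 2 i \sqrt{371} \cdot 1 = 2 i \sqrt{371}$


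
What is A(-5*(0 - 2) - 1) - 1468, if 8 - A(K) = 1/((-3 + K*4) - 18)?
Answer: -21901/15 ≈ -1460.1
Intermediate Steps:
A(K) = 8 - 1/(-21 + 4*K) (A(K) = 8 - 1/((-3 + K*4) - 18) = 8 - 1/((-3 + 4*K) - 18) = 8 - 1/(-21 + 4*K))
A(-5*(0 - 2) - 1) - 1468 = (-169 + 32*(-5*(0 - 2) - 1))/(-21 + 4*(-5*(0 - 2) - 1)) - 1468 = (-169 + 32*(-5*(-2) - 1))/(-21 + 4*(-5*(-2) - 1)) - 1468 = (-169 + 32*(10 - 1))/(-21 + 4*(10 - 1)) - 1468 = (-169 + 32*9)/(-21 + 4*9) - 1468 = (-169 + 288)/(-21 + 36) - 1468 = 119/15 - 1468 = -21901/15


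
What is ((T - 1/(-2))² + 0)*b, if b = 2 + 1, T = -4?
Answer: 147/4 ≈ 36.750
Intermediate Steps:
b = 3
((T - 1/(-2))² + 0)*b = ((-4 - 1/(-2))² + 0)*3 = ((-4 - 1*(-½))² + 0)*3 = ((-4 + ½)² + 0)*3 = ((-7/2)² + 0)*3 = (49/4 + 0)*3 = (49/4)*3 = 147/4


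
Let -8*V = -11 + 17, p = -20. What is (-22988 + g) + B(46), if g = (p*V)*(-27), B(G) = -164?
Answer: -23557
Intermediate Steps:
V = -¾ (V = -(-11 + 17)/8 = -⅛*6 = -¾ ≈ -0.75000)
g = -405 (g = -20*(-¾)*(-27) = 15*(-27) = -405)
(-22988 + g) + B(46) = (-22988 - 405) - 164 = -23393 - 164 = -23557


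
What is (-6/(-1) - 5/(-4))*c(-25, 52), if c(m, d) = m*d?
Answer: -9425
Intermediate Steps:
c(m, d) = d*m
(-6/(-1) - 5/(-4))*c(-25, 52) = (-6/(-1) - 5/(-4))*(52*(-25)) = (-6*(-1) - 5*(-1/4))*(-1300) = (6 + 5/4)*(-1300) = (29/4)*(-1300) = -9425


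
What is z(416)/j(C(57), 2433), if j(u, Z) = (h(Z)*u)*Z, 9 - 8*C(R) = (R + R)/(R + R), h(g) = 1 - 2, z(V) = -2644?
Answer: 2644/2433 ≈ 1.0867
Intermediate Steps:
h(g) = -1
C(R) = 1 (C(R) = 9/8 - (R + R)/(8*(R + R)) = 9/8 - 2*R/(8*(2*R)) = 9/8 - 2*R*1/(2*R)/8 = 9/8 - 1/8*1 = 9/8 - 1/8 = 1)
j(u, Z) = -Z*u (j(u, Z) = (-u)*Z = -Z*u)
z(416)/j(C(57), 2433) = -2644/((-1*2433*1)) = -2644/(-2433) = -2644*(-1/2433) = 2644/2433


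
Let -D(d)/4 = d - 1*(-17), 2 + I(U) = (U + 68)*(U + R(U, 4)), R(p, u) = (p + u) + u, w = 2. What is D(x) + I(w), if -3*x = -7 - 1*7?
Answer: 2254/3 ≈ 751.33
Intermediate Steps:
R(p, u) = p + 2*u
I(U) = -2 + (8 + 2*U)*(68 + U) (I(U) = -2 + (U + 68)*(U + (U + 2*4)) = -2 + (68 + U)*(U + (U + 8)) = -2 + (68 + U)*(U + (8 + U)) = -2 + (68 + U)*(8 + 2*U) = -2 + (8 + 2*U)*(68 + U))
x = 14/3 (x = -(-7 - 1*7)/3 = -(-7 - 7)/3 = -⅓*(-14) = 14/3 ≈ 4.6667)
D(d) = -68 - 4*d (D(d) = -4*(d - 1*(-17)) = -4*(d + 17) = -4*(17 + d) = -68 - 4*d)
D(x) + I(w) = (-68 - 4*14/3) + (542 + 2*2² + 144*2) = (-68 - 56/3) + (542 + 2*4 + 288) = -260/3 + (542 + 8 + 288) = -260/3 + 838 = 2254/3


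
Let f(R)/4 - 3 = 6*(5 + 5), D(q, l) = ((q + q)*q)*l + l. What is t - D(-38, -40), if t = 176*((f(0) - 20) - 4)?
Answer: 155688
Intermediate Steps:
D(q, l) = l + 2*l*q² (D(q, l) = ((2*q)*q)*l + l = (2*q²)*l + l = 2*l*q² + l = l + 2*l*q²)
f(R) = 252 (f(R) = 12 + 4*(6*(5 + 5)) = 12 + 4*(6*10) = 12 + 4*60 = 12 + 240 = 252)
t = 40128 (t = 176*((252 - 20) - 4) = 176*(232 - 4) = 176*228 = 40128)
t - D(-38, -40) = 40128 - (-40)*(1 + 2*(-38)²) = 40128 - (-40)*(1 + 2*1444) = 40128 - (-40)*(1 + 2888) = 40128 - (-40)*2889 = 40128 - 1*(-115560) = 40128 + 115560 = 155688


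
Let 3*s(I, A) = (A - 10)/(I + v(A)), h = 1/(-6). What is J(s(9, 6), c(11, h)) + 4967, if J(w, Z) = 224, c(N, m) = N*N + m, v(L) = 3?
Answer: 5191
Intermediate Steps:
h = -⅙ ≈ -0.16667
c(N, m) = m + N² (c(N, m) = N² + m = m + N²)
s(I, A) = (-10 + A)/(3*(3 + I)) (s(I, A) = ((A - 10)/(I + 3))/3 = ((-10 + A)/(3 + I))/3 = (-10 + A)/(3*(3 + I)))
J(s(9, 6), c(11, h)) + 4967 = 224 + 4967 = 5191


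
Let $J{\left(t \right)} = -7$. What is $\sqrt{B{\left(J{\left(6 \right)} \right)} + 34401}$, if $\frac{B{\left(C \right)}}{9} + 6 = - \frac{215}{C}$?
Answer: $\frac{2 \sqrt{424137}}{7} \approx 186.07$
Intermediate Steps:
$B{\left(C \right)} = -54 - \frac{1935}{C}$ ($B{\left(C \right)} = -54 + 9 \left(- \frac{215}{C}\right) = -54 - \frac{1935}{C}$)
$\sqrt{B{\left(J{\left(6 \right)} \right)} + 34401} = \sqrt{\left(-54 - \frac{1935}{-7}\right) + 34401} = \sqrt{\left(-54 - - \frac{1935}{7}\right) + 34401} = \sqrt{\left(-54 + \frac{1935}{7}\right) + 34401} = \sqrt{\frac{1557}{7} + 34401} = \sqrt{\frac{242364}{7}} = \frac{2 \sqrt{424137}}{7}$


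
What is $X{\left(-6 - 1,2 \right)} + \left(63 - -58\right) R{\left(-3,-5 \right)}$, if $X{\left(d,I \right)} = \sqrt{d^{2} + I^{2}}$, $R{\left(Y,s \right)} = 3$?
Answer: $363 + \sqrt{53} \approx 370.28$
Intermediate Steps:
$X{\left(d,I \right)} = \sqrt{I^{2} + d^{2}}$
$X{\left(-6 - 1,2 \right)} + \left(63 - -58\right) R{\left(-3,-5 \right)} = \sqrt{2^{2} + \left(-6 - 1\right)^{2}} + \left(63 - -58\right) 3 = \sqrt{4 + \left(-7\right)^{2}} + \left(63 + 58\right) 3 = \sqrt{4 + 49} + 121 \cdot 3 = \sqrt{53} + 363 = 363 + \sqrt{53}$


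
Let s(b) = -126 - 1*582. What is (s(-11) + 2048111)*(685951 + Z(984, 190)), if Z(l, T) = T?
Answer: 1404807141823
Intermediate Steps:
s(b) = -708 (s(b) = -126 - 582 = -708)
(s(-11) + 2048111)*(685951 + Z(984, 190)) = (-708 + 2048111)*(685951 + 190) = 2047403*686141 = 1404807141823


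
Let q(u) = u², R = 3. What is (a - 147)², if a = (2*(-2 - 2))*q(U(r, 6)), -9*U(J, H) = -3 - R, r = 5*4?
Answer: 1836025/81 ≈ 22667.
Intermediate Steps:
r = 20
U(J, H) = ⅔ (U(J, H) = -(-3 - 1*3)/9 = -(-3 - 3)/9 = -⅑*(-6) = ⅔)
a = -32/9 (a = (2*(-2 - 2))*(⅔)² = (2*(-4))*(4/9) = -8*4/9 = -32/9 ≈ -3.5556)
(a - 147)² = (-32/9 - 147)² = (-1355/9)² = 1836025/81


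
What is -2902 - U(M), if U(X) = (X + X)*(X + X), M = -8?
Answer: -3158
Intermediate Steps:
U(X) = 4*X**2 (U(X) = (2*X)*(2*X) = 4*X**2)
-2902 - U(M) = -2902 - 4*(-8)**2 = -2902 - 4*64 = -2902 - 1*256 = -2902 - 256 = -3158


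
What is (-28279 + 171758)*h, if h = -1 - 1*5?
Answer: -860874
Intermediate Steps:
h = -6 (h = -1 - 5 = -6)
(-28279 + 171758)*h = (-28279 + 171758)*(-6) = 143479*(-6) = -860874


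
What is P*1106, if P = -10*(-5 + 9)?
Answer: -44240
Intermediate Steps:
P = -40 (P = -10*4 = -40)
P*1106 = -40*1106 = -44240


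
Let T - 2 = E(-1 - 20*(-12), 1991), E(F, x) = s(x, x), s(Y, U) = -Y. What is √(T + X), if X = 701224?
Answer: √699235 ≈ 836.20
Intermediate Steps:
E(F, x) = -x
T = -1989 (T = 2 - 1*1991 = 2 - 1991 = -1989)
√(T + X) = √(-1989 + 701224) = √699235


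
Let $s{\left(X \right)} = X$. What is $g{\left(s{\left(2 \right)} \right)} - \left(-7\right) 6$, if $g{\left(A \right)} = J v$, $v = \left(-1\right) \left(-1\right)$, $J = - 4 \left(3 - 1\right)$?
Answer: $34$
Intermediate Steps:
$J = -8$ ($J = \left(-4\right) 2 = -8$)
$v = 1$
$g{\left(A \right)} = -8$ ($g{\left(A \right)} = \left(-8\right) 1 = -8$)
$g{\left(s{\left(2 \right)} \right)} - \left(-7\right) 6 = -8 - \left(-7\right) 6 = -8 - -42 = -8 + 42 = 34$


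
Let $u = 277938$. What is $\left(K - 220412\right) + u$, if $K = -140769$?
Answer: $-83243$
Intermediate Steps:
$\left(K - 220412\right) + u = \left(-140769 - 220412\right) + 277938 = -361181 + 277938 = -83243$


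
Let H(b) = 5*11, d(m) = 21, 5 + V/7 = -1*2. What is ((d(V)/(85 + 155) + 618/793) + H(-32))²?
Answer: 12561289844481/4024633600 ≈ 3121.1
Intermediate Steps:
V = -49 (V = -35 + 7*(-1*2) = -35 + 7*(-2) = -35 - 14 = -49)
H(b) = 55
((d(V)/(85 + 155) + 618/793) + H(-32))² = ((21/(85 + 155) + 618/793) + 55)² = ((21/240 + 618*(1/793)) + 55)² = ((21*(1/240) + 618/793) + 55)² = ((7/80 + 618/793) + 55)² = (54991/63440 + 55)² = (3544191/63440)² = 12561289844481/4024633600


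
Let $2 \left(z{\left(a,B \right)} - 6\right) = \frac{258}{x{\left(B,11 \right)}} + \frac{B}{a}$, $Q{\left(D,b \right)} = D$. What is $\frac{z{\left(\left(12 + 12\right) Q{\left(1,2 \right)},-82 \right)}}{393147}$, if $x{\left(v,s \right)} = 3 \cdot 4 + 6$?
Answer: $\frac{275}{9435528} \approx 2.9145 \cdot 10^{-5}$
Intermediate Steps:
$x{\left(v,s \right)} = 18$ ($x{\left(v,s \right)} = 12 + 6 = 18$)
$z{\left(a,B \right)} = \frac{79}{6} + \frac{B}{2 a}$ ($z{\left(a,B \right)} = 6 + \frac{\frac{258}{18} + \frac{B}{a}}{2} = 6 + \frac{258 \cdot \frac{1}{18} + \frac{B}{a}}{2} = 6 + \frac{\frac{43}{3} + \frac{B}{a}}{2} = 6 + \left(\frac{43}{6} + \frac{B}{2 a}\right) = \frac{79}{6} + \frac{B}{2 a}$)
$\frac{z{\left(\left(12 + 12\right) Q{\left(1,2 \right)},-82 \right)}}{393147} = \frac{\frac{79}{6} + \frac{1}{2} \left(-82\right) \frac{1}{\left(12 + 12\right) 1}}{393147} = \left(\frac{79}{6} + \frac{1}{2} \left(-82\right) \frac{1}{24 \cdot 1}\right) \frac{1}{393147} = \left(\frac{79}{6} + \frac{1}{2} \left(-82\right) \frac{1}{24}\right) \frac{1}{393147} = \left(\frac{79}{6} - \frac{41}{24}\right) \frac{1}{393147} = \frac{275}{24} \cdot \frac{1}{393147} = \frac{275}{9435528}$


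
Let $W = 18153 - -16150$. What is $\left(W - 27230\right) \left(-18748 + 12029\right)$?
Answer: $-47523487$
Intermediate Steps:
$W = 34303$ ($W = 18153 + 16150 = 34303$)
$\left(W - 27230\right) \left(-18748 + 12029\right) = \left(34303 - 27230\right) \left(-18748 + 12029\right) = 7073 \left(-6719\right) = -47523487$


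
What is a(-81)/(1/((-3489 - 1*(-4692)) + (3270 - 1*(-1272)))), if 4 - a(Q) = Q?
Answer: 488325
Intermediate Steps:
a(Q) = 4 - Q
a(-81)/(1/((-3489 - 1*(-4692)) + (3270 - 1*(-1272)))) = (4 - 1*(-81))/(1/((-3489 - 1*(-4692)) + (3270 - 1*(-1272)))) = (4 + 81)/(1/((-3489 + 4692) + (3270 + 1272))) = 85/(1/(1203 + 4542)) = 85/(1/5745) = 85*5745 = 488325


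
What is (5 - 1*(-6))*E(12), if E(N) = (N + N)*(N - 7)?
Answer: 1320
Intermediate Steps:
E(N) = 2*N*(-7 + N) (E(N) = (2*N)*(-7 + N) = 2*N*(-7 + N))
(5 - 1*(-6))*E(12) = (5 - 1*(-6))*(2*12*(-7 + 12)) = (5 + 6)*(2*12*5) = 11*120 = 1320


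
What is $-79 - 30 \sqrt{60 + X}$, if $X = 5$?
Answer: $-79 - 30 \sqrt{65} \approx -320.87$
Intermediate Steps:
$-79 - 30 \sqrt{60 + X} = -79 - 30 \sqrt{60 + 5} = -79 - 30 \sqrt{65}$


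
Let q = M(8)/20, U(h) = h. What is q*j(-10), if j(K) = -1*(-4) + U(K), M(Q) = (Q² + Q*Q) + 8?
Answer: -204/5 ≈ -40.800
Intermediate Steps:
M(Q) = 8 + 2*Q² (M(Q) = (Q² + Q²) + 8 = 2*Q² + 8 = 8 + 2*Q²)
j(K) = 4 + K (j(K) = -1*(-4) + K = 4 + K)
q = 34/5 (q = (8 + 2*8²)/20 = (8 + 2*64)*(1/20) = (8 + 128)*(1/20) = 136*(1/20) = 34/5 ≈ 6.8000)
q*j(-10) = 34*(4 - 10)/5 = (34/5)*(-6) = -204/5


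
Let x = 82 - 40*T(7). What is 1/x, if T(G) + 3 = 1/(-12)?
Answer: 3/616 ≈ 0.0048701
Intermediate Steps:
T(G) = -37/12 (T(G) = -3 + 1/(-12) = -3 - 1/12 = -37/12)
x = 616/3 (x = 82 - 40*(-37/12) = 82 + 370/3 = 616/3 ≈ 205.33)
1/x = 1/(616/3) = 3/616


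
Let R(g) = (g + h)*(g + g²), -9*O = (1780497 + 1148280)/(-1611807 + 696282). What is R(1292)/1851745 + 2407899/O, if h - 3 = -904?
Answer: 12247107306752170689/1807782721955 ≈ 6.7747e+6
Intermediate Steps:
h = -901 (h = 3 - 904 = -901)
O = 976259/2746575 (O = -(1780497 + 1148280)/(9*(-1611807 + 696282)) = -976259/(3*(-915525)) = -976259*(-1)/(3*915525) = -⅑*(-976259/305175) = 976259/2746575 ≈ 0.35545)
R(g) = (-901 + g)*(g + g²) (R(g) = (g - 901)*(g + g²) = (-901 + g)*(g + g²))
R(1292)/1851745 + 2407899/O = (1292*(-901 + 1292² - 900*1292))/1851745 + 2407899/(976259/2746575) = (1292*(-901 + 1669264 - 1162800))*(1/1851745) + 2407899*(2746575/976259) = (1292*505563)*(1/1851745) + 6613475195925/976259 = 653187396*(1/1851745) + 6613475195925/976259 = 653187396/1851745 + 6613475195925/976259 = 12247107306752170689/1807782721955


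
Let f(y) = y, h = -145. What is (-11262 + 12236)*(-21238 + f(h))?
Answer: -20827042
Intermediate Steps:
(-11262 + 12236)*(-21238 + f(h)) = (-11262 + 12236)*(-21238 - 145) = 974*(-21383) = -20827042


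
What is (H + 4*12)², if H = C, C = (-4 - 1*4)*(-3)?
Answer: 5184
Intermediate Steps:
C = 24 (C = (-4 - 4)*(-3) = -8*(-3) = 24)
H = 24
(H + 4*12)² = (24 + 4*12)² = (24 + 48)² = 72² = 5184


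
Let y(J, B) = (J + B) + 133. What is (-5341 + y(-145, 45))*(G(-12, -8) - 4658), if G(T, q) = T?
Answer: 24788360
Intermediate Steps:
y(J, B) = 133 + B + J (y(J, B) = (B + J) + 133 = 133 + B + J)
(-5341 + y(-145, 45))*(G(-12, -8) - 4658) = (-5341 + (133 + 45 - 145))*(-12 - 4658) = (-5341 + 33)*(-4670) = -5308*(-4670) = 24788360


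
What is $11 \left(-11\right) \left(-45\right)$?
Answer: $5445$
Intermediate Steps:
$11 \left(-11\right) \left(-45\right) = \left(-121\right) \left(-45\right) = 5445$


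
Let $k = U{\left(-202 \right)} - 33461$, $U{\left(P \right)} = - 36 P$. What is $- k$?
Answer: $26189$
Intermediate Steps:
$k = -26189$ ($k = \left(-36\right) \left(-202\right) - 33461 = 7272 - 33461 = -26189$)
$- k = \left(-1\right) \left(-26189\right) = 26189$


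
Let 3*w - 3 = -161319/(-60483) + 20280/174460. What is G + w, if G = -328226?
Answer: -13320676270684/40584093 ≈ -3.2822e+5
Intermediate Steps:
w = 78238334/40584093 (w = 1 + (-161319/(-60483) + 20280/174460)/3 = 1 + (-161319*(-1/60483) + 20280*(1/174460))/3 = 1 + (53773/20161 + 78/671)/3 = 1 + (⅓)*(37654241/13528031) = 1 + 37654241/40584093 = 78238334/40584093 ≈ 1.9278)
G + w = -328226 + 78238334/40584093 = -13320676270684/40584093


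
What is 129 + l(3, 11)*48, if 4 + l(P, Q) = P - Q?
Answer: -447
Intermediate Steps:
l(P, Q) = -4 + P - Q (l(P, Q) = -4 + (P - Q) = -4 + P - Q)
129 + l(3, 11)*48 = 129 + (-4 + 3 - 1*11)*48 = 129 + (-4 + 3 - 11)*48 = 129 - 12*48 = 129 - 576 = -447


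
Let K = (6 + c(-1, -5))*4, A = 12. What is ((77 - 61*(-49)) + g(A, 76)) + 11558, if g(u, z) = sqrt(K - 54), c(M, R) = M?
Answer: 14624 + I*sqrt(34) ≈ 14624.0 + 5.831*I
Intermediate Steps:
K = 20 (K = (6 - 1)*4 = 5*4 = 20)
g(u, z) = I*sqrt(34) (g(u, z) = sqrt(20 - 54) = sqrt(-34) = I*sqrt(34))
((77 - 61*(-49)) + g(A, 76)) + 11558 = ((77 - 61*(-49)) + I*sqrt(34)) + 11558 = ((77 + 2989) + I*sqrt(34)) + 11558 = (3066 + I*sqrt(34)) + 11558 = 14624 + I*sqrt(34)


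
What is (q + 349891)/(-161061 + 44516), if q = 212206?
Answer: -562097/116545 ≈ -4.8230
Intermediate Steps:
(q + 349891)/(-161061 + 44516) = (212206 + 349891)/(-161061 + 44516) = 562097/(-116545) = 562097*(-1/116545) = -562097/116545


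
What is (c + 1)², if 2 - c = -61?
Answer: 4096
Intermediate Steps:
c = 63 (c = 2 - 1*(-61) = 2 + 61 = 63)
(c + 1)² = (63 + 1)² = 64² = 4096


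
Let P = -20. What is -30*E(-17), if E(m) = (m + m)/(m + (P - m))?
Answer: -51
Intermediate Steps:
E(m) = -m/10 (E(m) = (m + m)/(m + (-20 - m)) = (2*m)/(-20) = (2*m)*(-1/20) = -m/10)
-30*E(-17) = -(-3)*(-17) = -30*17/10 = -51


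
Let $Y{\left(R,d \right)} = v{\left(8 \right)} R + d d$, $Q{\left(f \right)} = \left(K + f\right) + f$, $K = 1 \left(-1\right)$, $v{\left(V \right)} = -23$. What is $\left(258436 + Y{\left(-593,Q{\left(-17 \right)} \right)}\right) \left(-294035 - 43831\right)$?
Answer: $-92338777800$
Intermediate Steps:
$K = -1$
$Q{\left(f \right)} = -1 + 2 f$ ($Q{\left(f \right)} = \left(-1 + f\right) + f = -1 + 2 f$)
$Y{\left(R,d \right)} = d^{2} - 23 R$ ($Y{\left(R,d \right)} = - 23 R + d d = - 23 R + d^{2} = d^{2} - 23 R$)
$\left(258436 + Y{\left(-593,Q{\left(-17 \right)} \right)}\right) \left(-294035 - 43831\right) = \left(258436 + \left(\left(-1 + 2 \left(-17\right)\right)^{2} - -13639\right)\right) \left(-294035 - 43831\right) = \left(258436 + \left(\left(-1 - 34\right)^{2} + 13639\right)\right) \left(-337866\right) = \left(258436 + \left(\left(-35\right)^{2} + 13639\right)\right) \left(-337866\right) = \left(258436 + \left(1225 + 13639\right)\right) \left(-337866\right) = \left(258436 + 14864\right) \left(-337866\right) = 273300 \left(-337866\right) = -92338777800$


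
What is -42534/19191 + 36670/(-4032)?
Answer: -145871843/12896352 ≈ -11.311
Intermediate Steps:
-42534/19191 + 36670/(-4032) = -42534*1/19191 + 36670*(-1/4032) = -14178/6397 - 18335/2016 = -145871843/12896352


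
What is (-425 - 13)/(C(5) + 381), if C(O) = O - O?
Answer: -146/127 ≈ -1.1496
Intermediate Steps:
C(O) = 0
(-425 - 13)/(C(5) + 381) = (-425 - 13)/(0 + 381) = -438/381 = -438*1/381 = -146/127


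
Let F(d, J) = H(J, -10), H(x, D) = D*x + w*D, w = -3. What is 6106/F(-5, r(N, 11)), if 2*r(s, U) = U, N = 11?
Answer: -6106/25 ≈ -244.24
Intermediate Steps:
r(s, U) = U/2
H(x, D) = -3*D + D*x (H(x, D) = D*x - 3*D = -3*D + D*x)
F(d, J) = 30 - 10*J (F(d, J) = -10*(-3 + J) = 30 - 10*J)
6106/F(-5, r(N, 11)) = 6106/(30 - 5*11) = 6106/(30 - 10*11/2) = 6106/(30 - 55) = 6106/(-25) = 6106*(-1/25) = -6106/25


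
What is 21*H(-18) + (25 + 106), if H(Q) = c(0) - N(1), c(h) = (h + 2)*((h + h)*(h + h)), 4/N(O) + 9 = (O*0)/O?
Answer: 421/3 ≈ 140.33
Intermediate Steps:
N(O) = -4/9 (N(O) = 4/(-9 + (O*0)/O) = 4/(-9 + 0/O) = 4/(-9 + 0) = 4/(-9) = 4*(-⅑) = -4/9)
c(h) = 4*h²*(2 + h) (c(h) = (2 + h)*((2*h)*(2*h)) = (2 + h)*(4*h²) = 4*h²*(2 + h))
H(Q) = 4/9 (H(Q) = 4*0²*(2 + 0) - 1*(-4/9) = 4*0*2 + 4/9 = 0 + 4/9 = 4/9)
21*H(-18) + (25 + 106) = 21*(4/9) + (25 + 106) = 28/3 + 131 = 421/3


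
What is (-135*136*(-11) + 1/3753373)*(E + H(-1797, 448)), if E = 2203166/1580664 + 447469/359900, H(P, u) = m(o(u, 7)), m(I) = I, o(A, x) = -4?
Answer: -18365824447773833108197/66725702703873525 ≈ -2.7524e+5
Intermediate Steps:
H(P, u) = -4
E = 46881799463/17777530425 (E = 2203166*(1/1580664) + 447469*(1/359900) = 1101583/790332 + 447469/359900 = 46881799463/17777530425 ≈ 2.6371)
(-135*136*(-11) + 1/3753373)*(E + H(-1797, 448)) = (-135*136*(-11) + 1/3753373)*(46881799463/17777530425 - 4) = (-18360*(-11) + 1/3753373)*(-24228322237/17777530425) = (201960 + 1/3753373)*(-24228322237/17777530425) = (758031211081/3753373)*(-24228322237/17777530425) = -18365824447773833108197/66725702703873525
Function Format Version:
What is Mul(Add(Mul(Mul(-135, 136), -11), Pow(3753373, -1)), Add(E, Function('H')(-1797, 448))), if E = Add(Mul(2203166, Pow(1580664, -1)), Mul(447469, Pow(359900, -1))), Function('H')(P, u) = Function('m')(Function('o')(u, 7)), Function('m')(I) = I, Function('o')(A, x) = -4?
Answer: Rational(-18365824447773833108197, 66725702703873525) ≈ -2.7524e+5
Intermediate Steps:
Function('H')(P, u) = -4
E = Rational(46881799463, 17777530425) (E = Add(Mul(2203166, Rational(1, 1580664)), Mul(447469, Rational(1, 359900))) = Add(Rational(1101583, 790332), Rational(447469, 359900)) = Rational(46881799463, 17777530425) ≈ 2.6371)
Mul(Add(Mul(Mul(-135, 136), -11), Pow(3753373, -1)), Add(E, Function('H')(-1797, 448))) = Mul(Add(Mul(Mul(-135, 136), -11), Pow(3753373, -1)), Add(Rational(46881799463, 17777530425), -4)) = Mul(Add(Mul(-18360, -11), Rational(1, 3753373)), Rational(-24228322237, 17777530425)) = Mul(Add(201960, Rational(1, 3753373)), Rational(-24228322237, 17777530425)) = Mul(Rational(758031211081, 3753373), Rational(-24228322237, 17777530425)) = Rational(-18365824447773833108197, 66725702703873525)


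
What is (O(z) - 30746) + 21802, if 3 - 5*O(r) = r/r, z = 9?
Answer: -44718/5 ≈ -8943.6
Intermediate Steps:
O(r) = ⅖ (O(r) = ⅗ - r/(5*r) = ⅗ - ⅕*1 = ⅗ - ⅕ = ⅖)
(O(z) - 30746) + 21802 = (⅖ - 30746) + 21802 = -153728/5 + 21802 = -44718/5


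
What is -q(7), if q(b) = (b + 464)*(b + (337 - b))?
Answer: -158727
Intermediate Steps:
q(b) = 156368 + 337*b (q(b) = (464 + b)*337 = 156368 + 337*b)
-q(7) = -(156368 + 337*7) = -(156368 + 2359) = -1*158727 = -158727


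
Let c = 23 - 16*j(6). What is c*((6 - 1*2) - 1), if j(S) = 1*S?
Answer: -219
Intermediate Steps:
j(S) = S
c = -73 (c = 23 - 16*6 = 23 - 96 = -73)
c*((6 - 1*2) - 1) = -73*((6 - 1*2) - 1) = -73*((6 - 2) - 1) = -73*(4 - 1) = -73*3 = -219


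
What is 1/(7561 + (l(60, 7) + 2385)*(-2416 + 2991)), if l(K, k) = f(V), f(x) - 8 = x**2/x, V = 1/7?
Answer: 7/9685327 ≈ 7.2274e-7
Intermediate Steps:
V = 1/7 ≈ 0.14286
f(x) = 8 + x (f(x) = 8 + x**2/x = 8 + x)
l(K, k) = 57/7 (l(K, k) = 8 + 1/7 = 57/7)
1/(7561 + (l(60, 7) + 2385)*(-2416 + 2991)) = 1/(7561 + (57/7 + 2385)*(-2416 + 2991)) = 1/(7561 + (16752/7)*575) = 1/(7561 + 9632400/7) = 1/(9685327/7) = 7/9685327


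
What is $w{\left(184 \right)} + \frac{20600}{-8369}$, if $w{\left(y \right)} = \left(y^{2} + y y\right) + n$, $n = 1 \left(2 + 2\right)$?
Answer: $\frac{566694604}{8369} \approx 67714.0$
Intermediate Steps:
$n = 4$ ($n = 1 \cdot 4 = 4$)
$w{\left(y \right)} = 4 + 2 y^{2}$ ($w{\left(y \right)} = \left(y^{2} + y y\right) + 4 = \left(y^{2} + y^{2}\right) + 4 = 2 y^{2} + 4 = 4 + 2 y^{2}$)
$w{\left(184 \right)} + \frac{20600}{-8369} = \left(4 + 2 \cdot 184^{2}\right) + \frac{20600}{-8369} = \left(4 + 2 \cdot 33856\right) + 20600 \left(- \frac{1}{8369}\right) = \left(4 + 67712\right) - \frac{20600}{8369} = 67716 - \frac{20600}{8369} = \frac{566694604}{8369}$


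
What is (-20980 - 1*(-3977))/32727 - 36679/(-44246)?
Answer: 448078895/1448038842 ≈ 0.30944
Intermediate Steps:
(-20980 - 1*(-3977))/32727 - 36679/(-44246) = (-20980 + 3977)*(1/32727) - 36679*(-1/44246) = -17003*1/32727 + 36679/44246 = -17003/32727 + 36679/44246 = 448078895/1448038842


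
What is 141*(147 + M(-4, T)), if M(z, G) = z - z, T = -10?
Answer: 20727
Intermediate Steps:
M(z, G) = 0
141*(147 + M(-4, T)) = 141*(147 + 0) = 141*147 = 20727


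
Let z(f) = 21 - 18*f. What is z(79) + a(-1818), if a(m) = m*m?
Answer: 3303723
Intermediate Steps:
a(m) = m²
z(79) + a(-1818) = (21 - 18*79) + (-1818)² = (21 - 1422) + 3305124 = -1401 + 3305124 = 3303723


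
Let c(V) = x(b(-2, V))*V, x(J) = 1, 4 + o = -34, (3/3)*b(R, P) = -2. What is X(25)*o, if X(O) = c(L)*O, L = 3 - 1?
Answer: -1900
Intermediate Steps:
b(R, P) = -2
o = -38 (o = -4 - 34 = -38)
L = 2
c(V) = V (c(V) = 1*V = V)
X(O) = 2*O
X(25)*o = (2*25)*(-38) = 50*(-38) = -1900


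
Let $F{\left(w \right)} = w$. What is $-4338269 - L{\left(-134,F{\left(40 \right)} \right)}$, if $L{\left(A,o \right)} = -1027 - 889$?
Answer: $-4336353$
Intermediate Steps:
$L{\left(A,o \right)} = -1916$ ($L{\left(A,o \right)} = -1027 - 889 = -1916$)
$-4338269 - L{\left(-134,F{\left(40 \right)} \right)} = -4338269 - -1916 = -4338269 + 1916 = -4336353$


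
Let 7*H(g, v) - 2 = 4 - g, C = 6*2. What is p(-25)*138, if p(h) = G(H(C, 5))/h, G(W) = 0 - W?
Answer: -828/175 ≈ -4.7314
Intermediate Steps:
C = 12
H(g, v) = 6/7 - g/7 (H(g, v) = 2/7 + (4 - g)/7 = 2/7 + (4/7 - g/7) = 6/7 - g/7)
G(W) = -W
p(h) = 6/(7*h) (p(h) = (-(6/7 - ⅐*12))/h = (-(6/7 - 12/7))/h = (-1*(-6/7))/h = 6/(7*h))
p(-25)*138 = ((6/7)/(-25))*138 = ((6/7)*(-1/25))*138 = -6/175*138 = -828/175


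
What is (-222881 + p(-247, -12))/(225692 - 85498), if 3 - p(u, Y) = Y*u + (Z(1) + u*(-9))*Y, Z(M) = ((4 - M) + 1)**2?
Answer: -99487/70097 ≈ -1.4193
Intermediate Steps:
Z(M) = (5 - M)**2
p(u, Y) = 3 - Y*u - Y*(16 - 9*u) (p(u, Y) = 3 - (Y*u + ((-5 + 1)**2 + u*(-9))*Y) = 3 - (Y*u + ((-4)**2 - 9*u)*Y) = 3 - (Y*u + (16 - 9*u)*Y) = 3 - (Y*u + Y*(16 - 9*u)) = 3 + (-Y*u - Y*(16 - 9*u)) = 3 - Y*u - Y*(16 - 9*u))
(-222881 + p(-247, -12))/(225692 - 85498) = (-222881 + (3 - 16*(-12) + 8*(-12)*(-247)))/(225692 - 85498) = (-222881 + (3 + 192 + 23712))/140194 = (-222881 + 23907)*(1/140194) = -198974*1/140194 = -99487/70097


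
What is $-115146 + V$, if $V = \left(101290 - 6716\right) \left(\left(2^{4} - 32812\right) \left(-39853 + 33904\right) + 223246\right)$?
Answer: $18472822481954$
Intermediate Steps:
$V = 18472822597100$ ($V = 94574 \left(\left(16 - 32812\right) \left(-5949\right) + 223246\right) = 94574 \left(\left(-32796\right) \left(-5949\right) + 223246\right) = 94574 \left(195103404 + 223246\right) = 94574 \cdot 195326650 = 18472822597100$)
$-115146 + V = -115146 + 18472822597100 = 18472822481954$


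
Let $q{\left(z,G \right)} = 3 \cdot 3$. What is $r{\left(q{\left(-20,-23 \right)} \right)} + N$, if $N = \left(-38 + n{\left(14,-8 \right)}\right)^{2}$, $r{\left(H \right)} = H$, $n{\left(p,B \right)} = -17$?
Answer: $3034$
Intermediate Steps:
$q{\left(z,G \right)} = 9$
$N = 3025$ ($N = \left(-38 - 17\right)^{2} = \left(-55\right)^{2} = 3025$)
$r{\left(q{\left(-20,-23 \right)} \right)} + N = 9 + 3025 = 3034$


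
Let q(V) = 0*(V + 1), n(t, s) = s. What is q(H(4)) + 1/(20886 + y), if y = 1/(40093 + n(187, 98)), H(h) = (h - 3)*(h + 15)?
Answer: 40191/839429227 ≈ 4.7879e-5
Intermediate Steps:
H(h) = (-3 + h)*(15 + h)
y = 1/40191 (y = 1/(40093 + 98) = 1/40191 ≈ 2.4881e-5)
q(V) = 0 (q(V) = 0*(1 + V) = 0)
q(H(4)) + 1/(20886 + y) = 0 + 1/(20886 + 1/40191) = 0 + 1/(839429227/40191) = 0 + 40191/839429227 = 40191/839429227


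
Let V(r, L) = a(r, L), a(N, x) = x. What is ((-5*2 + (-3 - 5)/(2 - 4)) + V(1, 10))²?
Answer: 16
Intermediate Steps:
V(r, L) = L
((-5*2 + (-3 - 5)/(2 - 4)) + V(1, 10))² = ((-5*2 + (-3 - 5)/(2 - 4)) + 10)² = ((-10 - 8/(-2)) + 10)² = ((-10 - 8*(-½)) + 10)² = ((-10 + 4) + 10)² = (-6 + 10)² = 4² = 16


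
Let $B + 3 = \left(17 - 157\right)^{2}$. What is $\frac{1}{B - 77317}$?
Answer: $- \frac{1}{57720} \approx -1.7325 \cdot 10^{-5}$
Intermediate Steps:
$B = 19597$ ($B = -3 + \left(17 - 157\right)^{2} = -3 + \left(-140\right)^{2} = -3 + 19600 = 19597$)
$\frac{1}{B - 77317} = \frac{1}{19597 - 77317} = \frac{1}{-57720} = - \frac{1}{57720}$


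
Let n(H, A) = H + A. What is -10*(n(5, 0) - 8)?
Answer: 30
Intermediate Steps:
n(H, A) = A + H
-10*(n(5, 0) - 8) = -10*((0 + 5) - 8) = -10*(5 - 8) = -10*(-3) = 30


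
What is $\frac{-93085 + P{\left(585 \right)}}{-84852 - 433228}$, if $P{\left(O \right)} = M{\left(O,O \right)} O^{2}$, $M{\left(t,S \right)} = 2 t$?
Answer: $- \frac{80062033}{103616} \approx -772.68$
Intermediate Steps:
$P{\left(O \right)} = 2 O^{3}$ ($P{\left(O \right)} = 2 O O^{2} = 2 O^{3}$)
$\frac{-93085 + P{\left(585 \right)}}{-84852 - 433228} = \frac{-93085 + 2 \cdot 585^{3}}{-84852 - 433228} = \frac{-93085 + 2 \cdot 200201625}{-518080} = \left(-93085 + 400403250\right) \left(- \frac{1}{518080}\right) = 400310165 \left(- \frac{1}{518080}\right) = - \frac{80062033}{103616}$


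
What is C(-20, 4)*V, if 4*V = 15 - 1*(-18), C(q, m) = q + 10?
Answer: -165/2 ≈ -82.500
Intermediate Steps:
C(q, m) = 10 + q
V = 33/4 (V = (15 - 1*(-18))/4 = (15 + 18)/4 = (¼)*33 = 33/4 ≈ 8.2500)
C(-20, 4)*V = (10 - 20)*(33/4) = -10*33/4 = -165/2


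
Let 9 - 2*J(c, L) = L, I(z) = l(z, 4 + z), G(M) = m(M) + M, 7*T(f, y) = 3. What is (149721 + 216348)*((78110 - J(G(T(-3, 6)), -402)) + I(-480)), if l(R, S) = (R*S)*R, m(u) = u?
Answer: -80236830470379/2 ≈ -4.0118e+13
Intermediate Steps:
T(f, y) = 3/7 (T(f, y) = (⅐)*3 = 3/7)
G(M) = 2*M (G(M) = M + M = 2*M)
l(R, S) = S*R²
I(z) = z²*(4 + z) (I(z) = (4 + z)*z² = z²*(4 + z))
J(c, L) = 9/2 - L/2
(149721 + 216348)*((78110 - J(G(T(-3, 6)), -402)) + I(-480)) = (149721 + 216348)*((78110 - (9/2 - ½*(-402))) + (-480)²*(4 - 480)) = 366069*((78110 - (9/2 + 201)) + 230400*(-476)) = 366069*((78110 - 1*411/2) - 109670400) = 366069*((78110 - 411/2) - 109670400) = 366069*(155809/2 - 109670400) = 366069*(-219184991/2) = -80236830470379/2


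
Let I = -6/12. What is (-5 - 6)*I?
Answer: 11/2 ≈ 5.5000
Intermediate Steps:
I = -½ (I = -6*1/12 = -½ ≈ -0.50000)
(-5 - 6)*I = (-5 - 6)*(-½) = -11*(-½) = 11/2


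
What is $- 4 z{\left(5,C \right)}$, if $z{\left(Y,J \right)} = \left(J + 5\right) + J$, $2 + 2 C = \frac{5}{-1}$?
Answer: $8$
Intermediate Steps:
$C = - \frac{7}{2}$ ($C = -1 + \frac{5 \frac{1}{-1}}{2} = -1 + \frac{5 \left(-1\right)}{2} = -1 + \frac{1}{2} \left(-5\right) = -1 - \frac{5}{2} = - \frac{7}{2} \approx -3.5$)
$z{\left(Y,J \right)} = 5 + 2 J$ ($z{\left(Y,J \right)} = \left(5 + J\right) + J = 5 + 2 J$)
$- 4 z{\left(5,C \right)} = - 4 \left(5 + 2 \left(- \frac{7}{2}\right)\right) = - 4 \left(5 - 7\right) = \left(-4\right) \left(-2\right) = 8$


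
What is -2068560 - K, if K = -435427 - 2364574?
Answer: 731441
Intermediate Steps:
K = -2800001
-2068560 - K = -2068560 - 1*(-2800001) = -2068560 + 2800001 = 731441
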